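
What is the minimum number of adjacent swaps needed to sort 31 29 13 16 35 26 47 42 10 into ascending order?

17

Each adjacent swap fixes exactly one inversion, so the minimum swap count equals the number of inversions.
Count inversions — for each element, later elements that are smaller:
31: 29, 13, 16, 26, 10 → 5
29: 13, 16, 26, 10 → 4
13: 10 → 1
16: 10 → 1
35: 26, 10 → 2
26: 10 → 1
47: 42, 10 → 2
42: 10 → 1
10: none → 0
Total inversions: 5 + 4 + 1 + 1 + 2 + 1 + 2 + 1 + 0 = 17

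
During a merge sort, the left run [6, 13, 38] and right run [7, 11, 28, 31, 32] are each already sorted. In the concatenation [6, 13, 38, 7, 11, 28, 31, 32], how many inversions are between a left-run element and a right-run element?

For each element r of the right run, count left-run elements greater than r:
r = 7: 13, 38 → 2
r = 11: 13, 38 → 2
r = 28: 38 → 1
r = 31: 38 → 1
r = 32: 38 → 1
Cross-inversions: 2 + 2 + 1 + 1 + 1 = 7

7 cross-inversions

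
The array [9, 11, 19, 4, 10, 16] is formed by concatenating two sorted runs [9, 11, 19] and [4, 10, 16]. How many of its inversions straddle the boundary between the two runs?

6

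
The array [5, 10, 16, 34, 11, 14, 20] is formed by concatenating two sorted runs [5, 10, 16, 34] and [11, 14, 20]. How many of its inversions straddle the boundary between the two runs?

5

Count, for every r in R, how many entries of L exceed r:
r = 11: 16, 34 → 2
r = 14: 16, 34 → 2
r = 20: 34 → 1
Cross-inversions: 2 + 2 + 1 = 5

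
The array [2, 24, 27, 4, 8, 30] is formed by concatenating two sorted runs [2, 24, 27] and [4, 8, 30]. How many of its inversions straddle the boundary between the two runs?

4

For each element r of the right run, count left-run elements greater than r:
r = 4: 24, 27 → 2
r = 8: 24, 27 → 2
r = 30: none → 0
Cross-inversions: 2 + 2 + 0 = 4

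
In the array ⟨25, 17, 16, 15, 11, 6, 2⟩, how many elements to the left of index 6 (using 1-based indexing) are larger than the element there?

The element at index 6 is 6.
Elements before it: 25, 17, 16, 15, 11
Those larger than 6: 25, 17, 16, 15, 11

5 such elements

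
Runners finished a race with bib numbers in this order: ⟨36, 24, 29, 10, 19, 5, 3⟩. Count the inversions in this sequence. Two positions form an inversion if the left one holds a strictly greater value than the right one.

Count, for each position, how many later elements it exceeds:
36: 6
24: 4
29: 4
10: 2
19: 2
5: 1
3: 0
Sum: 6 + 4 + 4 + 2 + 2 + 1 + 0 = 19

19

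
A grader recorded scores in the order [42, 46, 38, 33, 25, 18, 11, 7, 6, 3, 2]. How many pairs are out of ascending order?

54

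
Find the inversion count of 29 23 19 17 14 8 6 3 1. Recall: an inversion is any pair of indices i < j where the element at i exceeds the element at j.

Element-by-element contributions:
29: 8
23: 7
19: 6
17: 5
14: 4
8: 3
6: 2
3: 1
1: 0
Sum: 8 + 7 + 6 + 5 + 4 + 3 + 2 + 1 + 0 = 36

36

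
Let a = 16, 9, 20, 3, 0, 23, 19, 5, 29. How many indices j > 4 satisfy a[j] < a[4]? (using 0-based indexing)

The element at index 4 is 0.
Elements after it: 23, 19, 5, 29
None of them are smaller than 0.

0 such elements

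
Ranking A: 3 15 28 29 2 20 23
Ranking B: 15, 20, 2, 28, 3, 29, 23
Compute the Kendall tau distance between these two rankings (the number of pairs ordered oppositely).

There are 9 discordant pairs.

Assign each item its position (1..7) in the first ordering, then rewrite the second ordering as that position sequence:
positions: 3→1, 15→2, 28→3, 29→4, 2→5, 20→6, 23→7
second ordering as positions: [2, 6, 5, 3, 1, 4, 7]
Discordant pairs = inversions in this position sequence.
2: 1 → 1
6: 5, 3, 1, 4 → 4
5: 3, 1, 4 → 3
3: 1 → 1
1: 0
4: 0
7: 0
Total: 1 + 4 + 3 + 1 + 0 + 0 + 0 = 9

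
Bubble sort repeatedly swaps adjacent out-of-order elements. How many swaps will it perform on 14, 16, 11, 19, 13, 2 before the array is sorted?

There are 10 adjacent swaps.

The minimum number of adjacent swaps to sort an array equals its inversion count, since every such swap removes exactly one inversion.
Count inversions — for each element, later elements that are smaller:
14: 11, 13, 2 → 3
16: 11, 13, 2 → 3
11: 2 → 1
19: 13, 2 → 2
13: 2 → 1
2: none → 0
Total inversions: 3 + 3 + 1 + 2 + 1 + 0 = 10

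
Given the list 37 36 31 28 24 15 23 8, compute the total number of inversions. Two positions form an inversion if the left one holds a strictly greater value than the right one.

There are 27 inversions.

Element-by-element contributions:
37 → 36, 31, 28, 24, 15, 23, 8 → 7
36 → 31, 28, 24, 15, 23, 8 → 6
31 → 28, 24, 15, 23, 8 → 5
28 → 24, 15, 23, 8 → 4
24 → 15, 23, 8 → 3
15 → 8 → 1
23 → 8 → 1
8 → none → 0
Sum: 7 + 6 + 5 + 4 + 3 + 1 + 1 + 0 = 27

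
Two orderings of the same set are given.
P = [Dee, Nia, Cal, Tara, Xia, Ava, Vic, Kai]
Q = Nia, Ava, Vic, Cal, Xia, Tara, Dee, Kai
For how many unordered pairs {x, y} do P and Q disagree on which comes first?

There are 13 disagreeing pairs.

Assign each item its position (1..8) in the first ordering, then rewrite the second ordering as that position sequence:
positions: Dee→1, Nia→2, Cal→3, Tara→4, Xia→5, Ava→6, Vic→7, Kai→8
second ordering as positions: [2, 6, 7, 3, 5, 4, 1, 8]
Discordant pairs = inversions in this position sequence.
2: 1 → 1
6: 3, 5, 4, 1 → 4
7: 3, 5, 4, 1 → 4
3: 1 → 1
5: 4, 1 → 2
4: 1 → 1
1: 0
8: 0
Total: 1 + 4 + 4 + 1 + 2 + 1 + 0 + 0 = 13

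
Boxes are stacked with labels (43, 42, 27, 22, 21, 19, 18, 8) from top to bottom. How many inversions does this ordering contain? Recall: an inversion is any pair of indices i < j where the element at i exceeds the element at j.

Count, for each position, how many later elements it exceeds:
43 → 42, 27, 22, 21, 19, 18, 8 → 7
42 → 27, 22, 21, 19, 18, 8 → 6
27 → 22, 21, 19, 18, 8 → 5
22 → 21, 19, 18, 8 → 4
21 → 19, 18, 8 → 3
19 → 18, 8 → 2
18 → 8 → 1
8 → none → 0
Sum: 7 + 6 + 5 + 4 + 3 + 2 + 1 + 0 = 28

28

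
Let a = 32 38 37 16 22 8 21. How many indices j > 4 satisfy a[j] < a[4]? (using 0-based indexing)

The element at index 4 is 22.
Elements after it: 8, 21
Those smaller than 22: 8, 21

2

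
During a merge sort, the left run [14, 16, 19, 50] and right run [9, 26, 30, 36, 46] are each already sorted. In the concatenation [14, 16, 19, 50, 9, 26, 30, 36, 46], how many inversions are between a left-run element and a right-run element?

8

Take each right-half value and tally the left-half values above it:
r = 9: 14, 16, 19, 50 → 4
r = 26: 50 → 1
r = 30: 50 → 1
r = 36: 50 → 1
r = 46: 50 → 1
Cross-inversions: 4 + 1 + 1 + 1 + 1 = 8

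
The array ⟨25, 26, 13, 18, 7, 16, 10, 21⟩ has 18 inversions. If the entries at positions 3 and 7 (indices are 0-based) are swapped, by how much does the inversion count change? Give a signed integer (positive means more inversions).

+1

Positions 3 and 7 hold 18 and 21; after swapping, the array is [25, 26, 13, 21, 7, 16, 10, 18].
For each element, count later entries that are smaller:
25 → 13, 21, 7, 16, 10, 18 → 6
26 → 13, 21, 7, 16, 10, 18 → 6
13 → 7, 10 → 2
21 → 7, 16, 10, 18 → 4
7 → none → 0
16 → 10 → 1
10 → none → 0
18 → none → 0
Sum: 6 + 6 + 2 + 4 + 0 + 1 + 0 + 0 = 19
Change: 19 − 18 = +1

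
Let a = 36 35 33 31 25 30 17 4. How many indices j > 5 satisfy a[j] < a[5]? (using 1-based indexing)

2

The element at index 5 is 25.
Elements after it: 30, 17, 4
Those smaller than 25: 17, 4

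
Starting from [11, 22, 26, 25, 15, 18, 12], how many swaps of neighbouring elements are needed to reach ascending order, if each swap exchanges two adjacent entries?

12 swaps

Minimum adjacent swaps = number of inversions (each swap of adjacent out-of-order elements removes one inversion and no swap can remove more).
Count inversions — for each element, later elements that are smaller:
11: none → 0
22: 15, 18, 12 → 3
26: 25, 15, 18, 12 → 4
25: 15, 18, 12 → 3
15: 12 → 1
18: 12 → 1
12: none → 0
Total inversions: 0 + 3 + 4 + 3 + 1 + 1 + 0 = 12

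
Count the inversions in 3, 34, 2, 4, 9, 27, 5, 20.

10

Sweep left to right; for each value list the smaller values that follow it:
3 → 2 → 1
34 → 2, 4, 9, 27, 5, 20 → 6
2 → none → 0
4 → none → 0
9 → 5 → 1
27 → 5, 20 → 2
5 → none → 0
20 → none → 0
Sum: 1 + 6 + 0 + 0 + 1 + 2 + 0 + 0 = 10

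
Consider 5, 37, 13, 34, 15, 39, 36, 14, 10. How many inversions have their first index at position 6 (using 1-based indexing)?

The element at index 6 is 39.
Elements after it: 36, 14, 10
Those smaller than 39: 36, 14, 10

3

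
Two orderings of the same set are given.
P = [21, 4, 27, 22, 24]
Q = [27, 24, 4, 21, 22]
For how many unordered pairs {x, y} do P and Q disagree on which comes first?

Assign each item its position (1..5) in the first ordering, then rewrite the second ordering as that position sequence:
positions: 21→1, 4→2, 27→3, 22→4, 24→5
second ordering as positions: [3, 5, 2, 1, 4]
Discordant pairs = inversions in this position sequence.
3: 2, 1 → 2
5: 2, 1, 4 → 3
2: 1 → 1
1: 0
4: 0
Total: 2 + 3 + 1 + 0 + 0 = 6

6 disagreeing pairs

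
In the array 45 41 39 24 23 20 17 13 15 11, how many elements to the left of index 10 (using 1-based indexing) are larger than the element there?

The element at index 10 is 11.
Elements before it: 45, 41, 39, 24, 23, 20, 17, 13, 15
Those larger than 11: 45, 41, 39, 24, 23, 20, 17, 13, 15

9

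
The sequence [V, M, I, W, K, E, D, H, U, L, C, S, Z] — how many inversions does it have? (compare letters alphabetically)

Count, for each position, how many later elements it exceeds:
V → M, I, K, E, D, H, U, L, C, S → 10
M → I, K, E, D, H, L, C → 7
I → E, D, H, C → 4
W → K, E, D, H, U, L, C, S → 8
K → E, D, H, C → 4
E → D, C → 2
D → C → 1
H → C → 1
U → L, C, S → 3
L → C → 1
C → none → 0
S → none → 0
Z → none → 0
Sum: 10 + 7 + 4 + 8 + 4 + 2 + 1 + 1 + 3 + 1 + 0 + 0 + 0 = 41

There are 41 out-of-order pairs.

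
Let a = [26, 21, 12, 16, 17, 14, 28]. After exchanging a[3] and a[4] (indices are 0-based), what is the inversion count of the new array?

12

Positions 3 and 4 hold 16 and 17; after swapping, the array is [26, 21, 12, 17, 16, 14, 28].
Sweep left to right; for each value list the smaller values that follow it:
26: 5
21: 4
12: 0
17: 2
16: 1
14: 0
28: 0
Sum: 5 + 4 + 0 + 2 + 1 + 0 + 0 = 12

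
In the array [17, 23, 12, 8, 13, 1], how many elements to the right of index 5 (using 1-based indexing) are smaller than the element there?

1 such element

The element at index 5 is 13.
Elements after it: 1
Those smaller than 13: 1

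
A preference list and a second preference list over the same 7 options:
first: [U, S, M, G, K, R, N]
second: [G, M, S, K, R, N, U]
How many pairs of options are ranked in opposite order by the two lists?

There are 9 pairs.

Assign each item its position (1..7) in the first ordering, then rewrite the second ordering as that position sequence:
positions: U→1, S→2, M→3, G→4, K→5, R→6, N→7
second ordering as positions: [4, 3, 2, 5, 6, 7, 1]
Discordant pairs = inversions in this position sequence.
4: 3, 2, 1 → 3
3: 2, 1 → 2
2: 1 → 1
5: 1 → 1
6: 1 → 1
7: 1 → 1
1: 0
Total: 3 + 2 + 1 + 1 + 1 + 1 + 0 = 9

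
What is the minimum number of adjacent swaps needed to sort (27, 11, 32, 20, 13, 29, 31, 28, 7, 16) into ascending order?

Each adjacent swap fixes exactly one inversion, so the minimum swap count equals the number of inversions.
Count inversions — for each element, later elements that are smaller:
27: 11, 20, 13, 7, 16 → 5
11: 7 → 1
32: 20, 13, 29, 31, 28, 7, 16 → 7
20: 13, 7, 16 → 3
13: 7 → 1
29: 28, 7, 16 → 3
31: 28, 7, 16 → 3
28: 7, 16 → 2
7: none → 0
16: none → 0
Total inversions: 5 + 1 + 7 + 3 + 1 + 3 + 3 + 2 + 0 + 0 = 25

25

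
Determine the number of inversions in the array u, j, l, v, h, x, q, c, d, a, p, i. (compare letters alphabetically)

Inversions: 43

Count, for each position, how many later elements it exceeds:
u → j, l, h, q, c, d, a, p, i → 9
j → h, c, d, a, i → 5
l → h, c, d, a, i → 5
v → h, q, c, d, a, p, i → 7
h → c, d, a → 3
x → q, c, d, a, p, i → 6
q → c, d, a, p, i → 5
c → a → 1
d → a → 1
a → none → 0
p → i → 1
i → none → 0
Sum: 9 + 5 + 5 + 7 + 3 + 6 + 5 + 1 + 1 + 0 + 1 + 0 = 43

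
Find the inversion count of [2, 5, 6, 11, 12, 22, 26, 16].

2

Count, for each position, how many later elements it exceeds:
2 → none → 0
5 → none → 0
6 → none → 0
11 → none → 0
12 → none → 0
22 → 16 → 1
26 → 16 → 1
16 → none → 0
Sum: 0 + 0 + 0 + 0 + 0 + 1 + 1 + 0 = 2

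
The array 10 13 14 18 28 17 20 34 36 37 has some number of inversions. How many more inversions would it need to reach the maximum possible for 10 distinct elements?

42 inversions short

Maximum inversions for 10 distinct elements is C(10, 2) = 10·9/2 = 45.
Current inversions — for each element, count later smaller elements:
10: 0
13: 0
14: 0
18: 1
28: 2
17: 0
20: 0
34: 0
36: 0
37: 0
Current total: 0 + 0 + 0 + 1 + 2 + 0 + 0 + 0 + 0 + 0 = 3
Shortfall: 45 − 3 = 42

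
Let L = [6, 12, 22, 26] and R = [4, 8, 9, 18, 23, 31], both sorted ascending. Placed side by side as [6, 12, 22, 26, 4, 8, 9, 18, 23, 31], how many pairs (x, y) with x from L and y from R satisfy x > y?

For each element r of the right run, count left-run elements greater than r:
r = 4: 6, 12, 22, 26 → 4
r = 8: 12, 22, 26 → 3
r = 9: 12, 22, 26 → 3
r = 18: 22, 26 → 2
r = 23: 26 → 1
r = 31: none → 0
Cross-inversions: 4 + 3 + 3 + 2 + 1 + 0 = 13

13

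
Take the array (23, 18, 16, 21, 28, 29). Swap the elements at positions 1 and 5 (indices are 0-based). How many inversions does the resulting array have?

Positions 1 and 5 hold 18 and 29; after swapping, the array is [23, 29, 16, 21, 28, 18].
Count, for each position, how many later elements it exceeds:
23 → 16, 21, 18 → 3
29 → 16, 21, 28, 18 → 4
16 → none → 0
21 → 18 → 1
28 → 18 → 1
18 → none → 0
Sum: 3 + 4 + 0 + 1 + 1 + 0 = 9

There are 9 inversions.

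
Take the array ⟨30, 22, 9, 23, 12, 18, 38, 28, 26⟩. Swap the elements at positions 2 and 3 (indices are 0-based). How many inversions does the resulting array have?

Positions 2 and 3 hold 9 and 23; after swapping, the array is [30, 22, 23, 9, 12, 18, 38, 28, 26].
Count, for each position, how many later elements it exceeds:
30 → 22, 23, 9, 12, 18, 28, 26 → 7
22 → 9, 12, 18 → 3
23 → 9, 12, 18 → 3
9 → none → 0
12 → none → 0
18 → none → 0
38 → 28, 26 → 2
28 → 26 → 1
26 → none → 0
Sum: 7 + 3 + 3 + 0 + 0 + 0 + 2 + 1 + 0 = 16

16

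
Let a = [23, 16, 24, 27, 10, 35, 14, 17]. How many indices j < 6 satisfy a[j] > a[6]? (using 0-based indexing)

5

The element at index 6 is 14.
Elements before it: 23, 16, 24, 27, 10, 35
Those larger than 14: 23, 16, 24, 27, 35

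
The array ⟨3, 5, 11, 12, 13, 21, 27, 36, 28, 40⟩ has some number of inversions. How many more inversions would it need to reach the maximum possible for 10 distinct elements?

44

Maximum inversions for 10 distinct elements is C(10, 2) = 10·9/2 = 45.
Current inversions — for each element, count later smaller elements:
3: 0
5: 0
11: 0
12: 0
13: 0
21: 0
27: 0
36: 1
28: 0
40: 0
Current total: 0 + 0 + 0 + 0 + 0 + 0 + 0 + 1 + 0 + 0 = 1
Shortfall: 45 − 1 = 44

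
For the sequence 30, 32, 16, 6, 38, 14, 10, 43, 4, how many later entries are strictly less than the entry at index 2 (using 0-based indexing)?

The element at index 2 is 16.
Elements after it: 6, 38, 14, 10, 43, 4
Those smaller than 16: 6, 14, 10, 4

4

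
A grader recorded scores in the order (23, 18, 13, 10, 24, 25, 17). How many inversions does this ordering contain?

Inversion pairs (indices are 0-based):
(0,1): 23 > 18
(0,2): 23 > 13
(0,3): 23 > 10
(0,6): 23 > 17
(1,2): 18 > 13
(1,3): 18 > 10
(1,6): 18 > 17
(2,3): 13 > 10
(4,6): 24 > 17
(5,6): 25 > 17
That's 10 pairs.

10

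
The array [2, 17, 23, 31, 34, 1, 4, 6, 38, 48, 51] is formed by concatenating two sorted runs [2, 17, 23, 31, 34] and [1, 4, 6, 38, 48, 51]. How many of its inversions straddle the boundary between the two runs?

For each element r of the right run, count left-run elements greater than r:
r = 1: 2, 17, 23, 31, 34 → 5
r = 4: 17, 23, 31, 34 → 4
r = 6: 17, 23, 31, 34 → 4
r = 38: none → 0
r = 48: none → 0
r = 51: none → 0
Cross-inversions: 5 + 4 + 4 + 0 + 0 + 0 = 13

13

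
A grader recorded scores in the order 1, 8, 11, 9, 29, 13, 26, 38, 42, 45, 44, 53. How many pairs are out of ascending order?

For each element, count later entries that are smaller:
1 → none → 0
8 → none → 0
11 → 9 → 1
9 → none → 0
29 → 13, 26 → 2
13 → none → 0
26 → none → 0
38 → none → 0
42 → none → 0
45 → 44 → 1
44 → none → 0
53 → none → 0
Sum: 0 + 0 + 1 + 0 + 2 + 0 + 0 + 0 + 0 + 1 + 0 + 0 = 4

4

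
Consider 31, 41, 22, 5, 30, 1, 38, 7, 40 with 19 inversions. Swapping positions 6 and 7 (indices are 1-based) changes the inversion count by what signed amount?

+1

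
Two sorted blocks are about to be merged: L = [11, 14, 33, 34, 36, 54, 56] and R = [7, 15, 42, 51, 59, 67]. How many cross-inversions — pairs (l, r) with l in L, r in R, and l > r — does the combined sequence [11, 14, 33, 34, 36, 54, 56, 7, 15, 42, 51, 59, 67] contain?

Count, for every r in R, how many entries of L exceed r:
r = 7: 11, 14, 33, 34, 36, 54, 56 → 7
r = 15: 33, 34, 36, 54, 56 → 5
r = 42: 54, 56 → 2
r = 51: 54, 56 → 2
r = 59: none → 0
r = 67: none → 0
Cross-inversions: 7 + 5 + 2 + 2 + 0 + 0 = 16

There are 16 cross-inversions.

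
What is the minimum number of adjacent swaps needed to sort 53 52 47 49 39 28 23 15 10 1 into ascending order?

There are 44 swaps.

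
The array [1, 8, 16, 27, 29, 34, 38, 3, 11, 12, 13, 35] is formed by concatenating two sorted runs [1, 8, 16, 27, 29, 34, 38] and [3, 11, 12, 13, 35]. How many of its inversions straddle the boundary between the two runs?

22 cross-inversions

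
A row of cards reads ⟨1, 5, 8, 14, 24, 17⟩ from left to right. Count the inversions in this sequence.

1 inversion

Inversion pairs (indices are 1-based):
(5,6): 24 > 17
That's 1 pair.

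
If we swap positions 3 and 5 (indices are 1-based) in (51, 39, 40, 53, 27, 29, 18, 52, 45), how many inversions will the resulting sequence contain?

Positions 3 and 5 hold 40 and 27; after swapping, the array is [51, 39, 27, 53, 40, 29, 18, 52, 45].
Sweep left to right; for each value list the smaller values that follow it:
51: 6
39: 3
27: 1
53: 5
40: 2
29: 1
18: 0
52: 1
45: 0
Sum: 6 + 3 + 1 + 5 + 2 + 1 + 0 + 1 + 0 = 19

19 inversions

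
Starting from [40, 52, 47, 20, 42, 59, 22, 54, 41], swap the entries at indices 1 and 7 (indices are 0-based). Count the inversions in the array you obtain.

18 inversions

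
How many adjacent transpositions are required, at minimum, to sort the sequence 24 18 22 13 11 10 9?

20

Minimum adjacent swaps = number of inversions (each swap of adjacent out-of-order elements removes one inversion and no swap can remove more).
Count inversions — for each element, later elements that are smaller:
24: 18, 22, 13, 11, 10, 9 → 6
18: 13, 11, 10, 9 → 4
22: 13, 11, 10, 9 → 4
13: 11, 10, 9 → 3
11: 10, 9 → 2
10: 9 → 1
9: none → 0
Total inversions: 6 + 4 + 4 + 3 + 2 + 1 + 0 = 20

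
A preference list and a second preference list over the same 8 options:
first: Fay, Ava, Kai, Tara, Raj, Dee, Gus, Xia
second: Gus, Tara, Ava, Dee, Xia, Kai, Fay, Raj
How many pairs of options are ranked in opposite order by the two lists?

There are 17 pairs.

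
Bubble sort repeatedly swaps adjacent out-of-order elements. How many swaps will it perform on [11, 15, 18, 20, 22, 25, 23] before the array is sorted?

The minimum number of adjacent swaps to sort an array equals its inversion count, since every such swap removes exactly one inversion.
Count inversions — for each element, later elements that are smaller:
11: none → 0
15: none → 0
18: none → 0
20: none → 0
22: none → 0
25: 23 → 1
23: none → 0
Total inversions: 0 + 0 + 0 + 0 + 0 + 1 + 0 = 1

1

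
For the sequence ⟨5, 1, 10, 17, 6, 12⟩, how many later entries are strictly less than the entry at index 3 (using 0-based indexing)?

2 such elements

The element at index 3 is 17.
Elements after it: 6, 12
Those smaller than 17: 6, 12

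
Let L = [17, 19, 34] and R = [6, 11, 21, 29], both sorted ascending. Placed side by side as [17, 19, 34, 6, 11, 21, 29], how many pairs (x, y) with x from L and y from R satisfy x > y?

Count, for every r in R, how many entries of L exceed r:
r = 6: 17, 19, 34 → 3
r = 11: 17, 19, 34 → 3
r = 21: 34 → 1
r = 29: 34 → 1
Cross-inversions: 3 + 3 + 1 + 1 = 8

8 split inversions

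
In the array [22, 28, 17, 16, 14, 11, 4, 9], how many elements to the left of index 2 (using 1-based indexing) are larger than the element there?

0

The element at index 2 is 28.
Elements before it: 22
None of them are larger than 28.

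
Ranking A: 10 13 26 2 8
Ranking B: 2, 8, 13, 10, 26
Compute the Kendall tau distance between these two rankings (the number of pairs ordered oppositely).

Assign each item its position (1..5) in the first ordering, then rewrite the second ordering as that position sequence:
positions: 10→1, 13→2, 26→3, 2→4, 8→5
second ordering as positions: [4, 5, 2, 1, 3]
Discordant pairs = inversions in this position sequence.
4: 2, 1, 3 → 3
5: 2, 1, 3 → 3
2: 1 → 1
1: 0
3: 0
Total: 3 + 3 + 1 + 0 + 0 = 7

7 discordant pairs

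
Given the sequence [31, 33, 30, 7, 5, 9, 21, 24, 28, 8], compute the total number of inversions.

Element-by-element contributions:
31: 8
33: 8
30: 7
7: 1
5: 0
9: 1
21: 1
24: 1
28: 1
8: 0
Sum: 8 + 8 + 7 + 1 + 0 + 1 + 1 + 1 + 1 + 0 = 28

28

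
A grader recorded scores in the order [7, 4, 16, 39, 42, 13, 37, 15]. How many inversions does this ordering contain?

10

Element-by-element contributions:
7 → 4 → 1
4 → none → 0
16 → 13, 15 → 2
39 → 13, 37, 15 → 3
42 → 13, 37, 15 → 3
13 → none → 0
37 → 15 → 1
15 → none → 0
Sum: 1 + 0 + 2 + 3 + 3 + 0 + 1 + 0 = 10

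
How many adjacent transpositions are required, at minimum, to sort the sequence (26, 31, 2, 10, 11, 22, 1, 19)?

17 swaps

Each adjacent swap fixes exactly one inversion, so the minimum swap count equals the number of inversions.
Count inversions — for each element, later elements that are smaller:
26: 2, 10, 11, 22, 1, 19 → 6
31: 2, 10, 11, 22, 1, 19 → 6
2: 1 → 1
10: 1 → 1
11: 1 → 1
22: 1, 19 → 2
1: none → 0
19: none → 0
Total inversions: 6 + 6 + 1 + 1 + 1 + 2 + 0 + 0 = 17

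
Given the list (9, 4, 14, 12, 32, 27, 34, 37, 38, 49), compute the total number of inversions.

For each element, count later entries that are smaller:
9: 1
4: 0
14: 1
12: 0
32: 1
27: 0
34: 0
37: 0
38: 0
49: 0
Sum: 1 + 0 + 1 + 0 + 1 + 0 + 0 + 0 + 0 + 0 = 3

3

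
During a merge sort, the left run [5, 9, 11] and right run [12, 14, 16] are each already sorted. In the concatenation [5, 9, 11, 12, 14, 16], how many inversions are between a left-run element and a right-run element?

0

For each element r of the right run, count left-run elements greater than r:
r = 12: none → 0
r = 14: none → 0
r = 16: none → 0
Cross-inversions: 0 + 0 + 0 = 0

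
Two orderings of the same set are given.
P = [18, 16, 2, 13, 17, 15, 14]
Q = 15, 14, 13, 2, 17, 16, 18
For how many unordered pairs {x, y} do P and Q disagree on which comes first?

18 disagreeing pairs

Assign each item its position (1..7) in the first ordering, then rewrite the second ordering as that position sequence:
positions: 18→1, 16→2, 2→3, 13→4, 17→5, 15→6, 14→7
second ordering as positions: [6, 7, 4, 3, 5, 2, 1]
Discordant pairs = inversions in this position sequence.
6: 4, 3, 5, 2, 1 → 5
7: 4, 3, 5, 2, 1 → 5
4: 3, 2, 1 → 3
3: 2, 1 → 2
5: 2, 1 → 2
2: 1 → 1
1: 0
Total: 5 + 5 + 3 + 2 + 2 + 1 + 0 = 18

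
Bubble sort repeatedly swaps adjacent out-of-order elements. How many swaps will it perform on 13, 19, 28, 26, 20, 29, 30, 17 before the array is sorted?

Minimum adjacent swaps = number of inversions (each swap of adjacent out-of-order elements removes one inversion and no swap can remove more).
Count inversions — for each element, later elements that are smaller:
13: none → 0
19: 17 → 1
28: 26, 20, 17 → 3
26: 20, 17 → 2
20: 17 → 1
29: 17 → 1
30: 17 → 1
17: none → 0
Total inversions: 0 + 1 + 3 + 2 + 1 + 1 + 1 + 0 = 9

9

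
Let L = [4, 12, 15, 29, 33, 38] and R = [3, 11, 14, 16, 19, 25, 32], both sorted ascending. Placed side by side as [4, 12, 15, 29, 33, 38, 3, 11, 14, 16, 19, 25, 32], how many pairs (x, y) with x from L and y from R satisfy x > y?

26

Take each right-half value and tally the left-half values above it:
r = 3: 4, 12, 15, 29, 33, 38 → 6
r = 11: 12, 15, 29, 33, 38 → 5
r = 14: 15, 29, 33, 38 → 4
r = 16: 29, 33, 38 → 3
r = 19: 29, 33, 38 → 3
r = 25: 29, 33, 38 → 3
r = 32: 33, 38 → 2
Cross-inversions: 6 + 5 + 4 + 3 + 3 + 3 + 2 = 26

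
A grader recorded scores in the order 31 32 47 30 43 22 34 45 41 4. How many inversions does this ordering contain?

24

For each element, count later entries that are smaller:
31: 3
32: 3
47: 7
30: 2
43: 4
22: 1
34: 1
45: 2
41: 1
4: 0
Sum: 3 + 3 + 7 + 2 + 4 + 1 + 1 + 2 + 1 + 0 = 24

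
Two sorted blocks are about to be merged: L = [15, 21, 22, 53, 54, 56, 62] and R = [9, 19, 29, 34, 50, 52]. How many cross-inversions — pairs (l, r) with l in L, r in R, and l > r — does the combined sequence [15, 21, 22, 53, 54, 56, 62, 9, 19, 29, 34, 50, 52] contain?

Take each right-half value and tally the left-half values above it:
r = 9: 15, 21, 22, 53, 54, 56, 62 → 7
r = 19: 21, 22, 53, 54, 56, 62 → 6
r = 29: 53, 54, 56, 62 → 4
r = 34: 53, 54, 56, 62 → 4
r = 50: 53, 54, 56, 62 → 4
r = 52: 53, 54, 56, 62 → 4
Cross-inversions: 7 + 6 + 4 + 4 + 4 + 4 = 29

29 cross-inversions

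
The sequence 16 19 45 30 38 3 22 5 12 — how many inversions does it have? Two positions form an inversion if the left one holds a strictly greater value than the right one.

There are 22 inversions.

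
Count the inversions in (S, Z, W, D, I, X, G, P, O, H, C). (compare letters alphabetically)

Sweep left to right; for each value list the smaller values that follow it:
S → D, I, G, P, O, H, C → 7
Z → W, D, I, X, G, P, O, H, C → 9
W → D, I, G, P, O, H, C → 7
D → C → 1
I → G, H, C → 3
X → G, P, O, H, C → 5
G → C → 1
P → O, H, C → 3
O → H, C → 2
H → C → 1
C → none → 0
Sum: 7 + 9 + 7 + 1 + 3 + 5 + 1 + 3 + 2 + 1 + 0 = 39

39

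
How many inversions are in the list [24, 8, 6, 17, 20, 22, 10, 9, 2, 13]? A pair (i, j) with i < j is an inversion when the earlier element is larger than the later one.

27 inversions

Sweep left to right; for each value list the smaller values that follow it:
24 → 8, 6, 17, 20, 22, 10, 9, 2, 13 → 9
8 → 6, 2 → 2
6 → 2 → 1
17 → 10, 9, 2, 13 → 4
20 → 10, 9, 2, 13 → 4
22 → 10, 9, 2, 13 → 4
10 → 9, 2 → 2
9 → 2 → 1
2 → none → 0
13 → none → 0
Sum: 9 + 2 + 1 + 4 + 4 + 4 + 2 + 1 + 0 + 0 = 27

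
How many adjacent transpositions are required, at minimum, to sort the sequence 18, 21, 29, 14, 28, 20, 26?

9 swaps

Each adjacent swap fixes exactly one inversion, so the minimum swap count equals the number of inversions.
Count inversions — for each element, later elements that are smaller:
18: 14 → 1
21: 14, 20 → 2
29: 14, 28, 20, 26 → 4
14: none → 0
28: 20, 26 → 2
20: none → 0
26: none → 0
Total inversions: 1 + 2 + 4 + 0 + 2 + 0 + 0 = 9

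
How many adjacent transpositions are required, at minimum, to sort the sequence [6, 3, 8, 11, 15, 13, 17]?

2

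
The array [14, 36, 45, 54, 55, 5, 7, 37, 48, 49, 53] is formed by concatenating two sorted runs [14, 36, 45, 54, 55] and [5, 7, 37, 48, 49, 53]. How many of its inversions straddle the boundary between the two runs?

Take each right-half value and tally the left-half values above it:
r = 5: 14, 36, 45, 54, 55 → 5
r = 7: 14, 36, 45, 54, 55 → 5
r = 37: 45, 54, 55 → 3
r = 48: 54, 55 → 2
r = 49: 54, 55 → 2
r = 53: 54, 55 → 2
Cross-inversions: 5 + 5 + 3 + 2 + 2 + 2 = 19

There are 19 split inversions.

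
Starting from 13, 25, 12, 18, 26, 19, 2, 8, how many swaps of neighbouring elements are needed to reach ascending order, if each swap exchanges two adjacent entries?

The minimum number of adjacent swaps to sort an array equals its inversion count, since every such swap removes exactly one inversion.
Count inversions — for each element, later elements that are smaller:
13: 12, 2, 8 → 3
25: 12, 18, 19, 2, 8 → 5
12: 2, 8 → 2
18: 2, 8 → 2
26: 19, 2, 8 → 3
19: 2, 8 → 2
2: none → 0
8: none → 0
Total inversions: 3 + 5 + 2 + 2 + 3 + 2 + 0 + 0 = 17

17 adjacent swaps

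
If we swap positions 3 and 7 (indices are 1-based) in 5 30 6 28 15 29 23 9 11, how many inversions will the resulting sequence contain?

Positions 3 and 7 hold 6 and 23; after swapping, the array is [5, 30, 23, 28, 15, 29, 6, 9, 11].
Count, for each position, how many later elements it exceeds:
5 → none → 0
30 → 23, 28, 15, 29, 6, 9, 11 → 7
23 → 15, 6, 9, 11 → 4
28 → 15, 6, 9, 11 → 4
15 → 6, 9, 11 → 3
29 → 6, 9, 11 → 3
6 → none → 0
9 → none → 0
11 → none → 0
Sum: 0 + 7 + 4 + 4 + 3 + 3 + 0 + 0 + 0 = 21

21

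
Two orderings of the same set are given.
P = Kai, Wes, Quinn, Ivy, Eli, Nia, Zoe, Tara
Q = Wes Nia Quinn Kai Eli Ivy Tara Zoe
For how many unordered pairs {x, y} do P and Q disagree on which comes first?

8

Assign each item its position (1..8) in the first ordering, then rewrite the second ordering as that position sequence:
positions: Kai→1, Wes→2, Quinn→3, Ivy→4, Eli→5, Nia→6, Zoe→7, Tara→8
second ordering as positions: [2, 6, 3, 1, 5, 4, 8, 7]
Discordant pairs = inversions in this position sequence.
2: 1 → 1
6: 3, 1, 5, 4 → 4
3: 1 → 1
1: 0
5: 4 → 1
4: 0
8: 7 → 1
7: 0
Total: 1 + 4 + 1 + 0 + 1 + 0 + 1 + 0 = 8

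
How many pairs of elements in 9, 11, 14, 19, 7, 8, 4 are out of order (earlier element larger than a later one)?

Inversions: 14

For each element, count later entries that are smaller:
9 → 7, 8, 4 → 3
11 → 7, 8, 4 → 3
14 → 7, 8, 4 → 3
19 → 7, 8, 4 → 3
7 → 4 → 1
8 → 4 → 1
4 → none → 0
Sum: 3 + 3 + 3 + 3 + 1 + 1 + 0 = 14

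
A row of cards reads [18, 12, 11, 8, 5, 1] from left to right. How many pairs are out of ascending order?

For each element, count later entries that are smaller:
18: 5
12: 4
11: 3
8: 2
5: 1
1: 0
Sum: 5 + 4 + 3 + 2 + 1 + 0 = 15

There are 15 inversions.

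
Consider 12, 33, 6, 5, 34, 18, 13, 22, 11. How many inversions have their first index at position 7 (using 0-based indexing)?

The element at index 7 is 22.
Elements after it: 11
Those smaller than 22: 11

1 such element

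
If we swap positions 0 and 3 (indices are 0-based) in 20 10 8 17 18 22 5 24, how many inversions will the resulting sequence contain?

10

Positions 0 and 3 hold 20 and 17; after swapping, the array is [17, 10, 8, 20, 18, 22, 5, 24].
For each element, count later entries that are smaller:
17: 3
10: 2
8: 1
20: 2
18: 1
22: 1
5: 0
24: 0
Sum: 3 + 2 + 1 + 2 + 1 + 1 + 0 + 0 = 10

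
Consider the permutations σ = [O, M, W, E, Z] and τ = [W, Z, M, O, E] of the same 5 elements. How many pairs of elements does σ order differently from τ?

6

Assign each item its position (1..5) in the first ordering, then rewrite the second ordering as that position sequence:
positions: O→1, M→2, W→3, E→4, Z→5
second ordering as positions: [3, 5, 2, 1, 4]
Discordant pairs = inversions in this position sequence.
3: 2, 1 → 2
5: 2, 1, 4 → 3
2: 1 → 1
1: 0
4: 0
Total: 2 + 3 + 1 + 0 + 0 = 6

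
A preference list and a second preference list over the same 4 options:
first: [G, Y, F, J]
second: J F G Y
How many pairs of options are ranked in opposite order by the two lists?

Assign each item its position (1..4) in the first ordering, then rewrite the second ordering as that position sequence:
positions: G→1, Y→2, F→3, J→4
second ordering as positions: [4, 3, 1, 2]
Discordant pairs = inversions in this position sequence.
4: 3, 1, 2 → 3
3: 1, 2 → 2
1: 0
2: 0
Total: 3 + 2 + 0 + 0 = 5

5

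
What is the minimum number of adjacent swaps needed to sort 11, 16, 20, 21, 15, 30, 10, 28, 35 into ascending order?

10 swaps

Each adjacent swap fixes exactly one inversion, so the minimum swap count equals the number of inversions.
Count inversions — for each element, later elements that are smaller:
11: 10 → 1
16: 15, 10 → 2
20: 15, 10 → 2
21: 15, 10 → 2
15: 10 → 1
30: 10, 28 → 2
10: none → 0
28: none → 0
35: none → 0
Total inversions: 1 + 2 + 2 + 2 + 1 + 2 + 0 + 0 + 0 = 10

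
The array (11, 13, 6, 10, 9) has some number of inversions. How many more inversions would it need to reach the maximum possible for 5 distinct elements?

3

Maximum inversions for 5 distinct elements is C(5, 2) = 5·4/2 = 10.
Current inversions — for each element, count later smaller elements:
11: 3
13: 3
6: 0
10: 1
9: 0
Current total: 3 + 3 + 0 + 1 + 0 = 7
Shortfall: 10 − 7 = 3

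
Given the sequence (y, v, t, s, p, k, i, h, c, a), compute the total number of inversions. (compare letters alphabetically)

45 out-of-order pairs

Count, for each position, how many later elements it exceeds:
y → v, t, s, p, k, i, h, c, a → 9
v → t, s, p, k, i, h, c, a → 8
t → s, p, k, i, h, c, a → 7
s → p, k, i, h, c, a → 6
p → k, i, h, c, a → 5
k → i, h, c, a → 4
i → h, c, a → 3
h → c, a → 2
c → a → 1
a → none → 0
Sum: 9 + 8 + 7 + 6 + 5 + 4 + 3 + 2 + 1 + 0 = 45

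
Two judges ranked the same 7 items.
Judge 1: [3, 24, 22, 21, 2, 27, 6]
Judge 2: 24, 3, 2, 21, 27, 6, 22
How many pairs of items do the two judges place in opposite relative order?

6 discordant pairs

Assign each item its position (1..7) in the first ordering, then rewrite the second ordering as that position sequence:
positions: 3→1, 24→2, 22→3, 21→4, 2→5, 27→6, 6→7
second ordering as positions: [2, 1, 5, 4, 6, 7, 3]
Discordant pairs = inversions in this position sequence.
2: 1 → 1
1: 0
5: 4, 3 → 2
4: 3 → 1
6: 3 → 1
7: 3 → 1
3: 0
Total: 1 + 0 + 2 + 1 + 1 + 1 + 0 = 6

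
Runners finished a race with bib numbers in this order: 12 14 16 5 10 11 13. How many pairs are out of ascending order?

Count, for each position, how many later elements it exceeds:
12 → 5, 10, 11 → 3
14 → 5, 10, 11, 13 → 4
16 → 5, 10, 11, 13 → 4
5 → none → 0
10 → none → 0
11 → none → 0
13 → none → 0
Sum: 3 + 4 + 4 + 0 + 0 + 0 + 0 = 11

Out-of-order pairs: 11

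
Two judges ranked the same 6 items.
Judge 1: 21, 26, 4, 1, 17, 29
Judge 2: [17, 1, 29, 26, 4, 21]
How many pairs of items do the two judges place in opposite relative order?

Assign each item its position (1..6) in the first ordering, then rewrite the second ordering as that position sequence:
positions: 21→1, 26→2, 4→3, 1→4, 17→5, 29→6
second ordering as positions: [5, 4, 6, 2, 3, 1]
Discordant pairs = inversions in this position sequence.
5: 4, 2, 3, 1 → 4
4: 2, 3, 1 → 3
6: 2, 3, 1 → 3
2: 1 → 1
3: 1 → 1
1: 0
Total: 4 + 3 + 3 + 1 + 1 + 0 = 12

Discordant pairs: 12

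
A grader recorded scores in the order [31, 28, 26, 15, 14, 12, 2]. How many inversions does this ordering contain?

21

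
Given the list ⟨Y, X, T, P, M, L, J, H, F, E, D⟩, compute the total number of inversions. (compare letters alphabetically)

Element-by-element contributions:
Y → X, T, P, M, L, J, H, F, E, D → 10
X → T, P, M, L, J, H, F, E, D → 9
T → P, M, L, J, H, F, E, D → 8
P → M, L, J, H, F, E, D → 7
M → L, J, H, F, E, D → 6
L → J, H, F, E, D → 5
J → H, F, E, D → 4
H → F, E, D → 3
F → E, D → 2
E → D → 1
D → none → 0
Sum: 10 + 9 + 8 + 7 + 6 + 5 + 4 + 3 + 2 + 1 + 0 = 55

55 out-of-order pairs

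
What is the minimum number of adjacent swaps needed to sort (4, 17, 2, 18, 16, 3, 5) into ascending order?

Each adjacent swap fixes exactly one inversion, so the minimum swap count equals the number of inversions.
Count inversions — for each element, later elements that are smaller:
4: 2, 3 → 2
17: 2, 16, 3, 5 → 4
2: none → 0
18: 16, 3, 5 → 3
16: 3, 5 → 2
3: none → 0
5: none → 0
Total inversions: 2 + 4 + 0 + 3 + 2 + 0 + 0 = 11

11 swaps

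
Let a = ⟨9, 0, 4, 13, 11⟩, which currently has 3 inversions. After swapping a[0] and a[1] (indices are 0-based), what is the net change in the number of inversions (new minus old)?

Positions 0 and 1 hold 9 and 0; after swapping, the array is [0, 9, 4, 13, 11].
For each element, count later entries that are smaller:
0: 0
9: 1
4: 0
13: 1
11: 0
Sum: 0 + 1 + 0 + 1 + 0 = 2
Change: 2 − 3 = -1

-1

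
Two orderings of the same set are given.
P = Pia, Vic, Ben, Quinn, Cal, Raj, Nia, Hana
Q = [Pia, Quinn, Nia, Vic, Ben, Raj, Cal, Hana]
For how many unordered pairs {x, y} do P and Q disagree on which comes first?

7

Assign each item its position (1..8) in the first ordering, then rewrite the second ordering as that position sequence:
positions: Pia→1, Vic→2, Ben→3, Quinn→4, Cal→5, Raj→6, Nia→7, Hana→8
second ordering as positions: [1, 4, 7, 2, 3, 6, 5, 8]
Discordant pairs = inversions in this position sequence.
1: 0
4: 2, 3 → 2
7: 2, 3, 6, 5 → 4
2: 0
3: 0
6: 5 → 1
5: 0
8: 0
Total: 0 + 2 + 4 + 0 + 0 + 1 + 0 + 0 = 7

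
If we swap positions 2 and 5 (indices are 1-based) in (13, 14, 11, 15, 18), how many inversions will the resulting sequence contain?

5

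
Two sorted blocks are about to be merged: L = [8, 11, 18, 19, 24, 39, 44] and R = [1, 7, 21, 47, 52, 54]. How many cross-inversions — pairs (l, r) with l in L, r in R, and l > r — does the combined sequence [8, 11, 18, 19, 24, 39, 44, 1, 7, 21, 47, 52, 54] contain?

Count, for every r in R, how many entries of L exceed r:
r = 1: 8, 11, 18, 19, 24, 39, 44 → 7
r = 7: 8, 11, 18, 19, 24, 39, 44 → 7
r = 21: 24, 39, 44 → 3
r = 47: none → 0
r = 52: none → 0
r = 54: none → 0
Cross-inversions: 7 + 7 + 3 + 0 + 0 + 0 = 17

There are 17 split inversions.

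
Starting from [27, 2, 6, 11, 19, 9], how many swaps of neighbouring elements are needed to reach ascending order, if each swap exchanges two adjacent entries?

The minimum number of adjacent swaps to sort an array equals its inversion count, since every such swap removes exactly one inversion.
Count inversions — for each element, later elements that are smaller:
27: 2, 6, 11, 19, 9 → 5
2: none → 0
6: none → 0
11: 9 → 1
19: 9 → 1
9: none → 0
Total inversions: 5 + 0 + 0 + 1 + 1 + 0 = 7

7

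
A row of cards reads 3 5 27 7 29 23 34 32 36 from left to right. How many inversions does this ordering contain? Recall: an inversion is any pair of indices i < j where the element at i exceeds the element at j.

There are 4 inversions.

Sweep left to right; for each value list the smaller values that follow it:
3 → none → 0
5 → none → 0
27 → 7, 23 → 2
7 → none → 0
29 → 23 → 1
23 → none → 0
34 → 32 → 1
32 → none → 0
36 → none → 0
Sum: 0 + 0 + 2 + 0 + 1 + 0 + 1 + 0 + 0 = 4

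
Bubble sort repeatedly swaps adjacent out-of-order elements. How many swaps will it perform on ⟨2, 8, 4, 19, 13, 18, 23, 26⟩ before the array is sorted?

The minimum number of adjacent swaps to sort an array equals its inversion count, since every such swap removes exactly one inversion.
Count inversions — for each element, later elements that are smaller:
2: none → 0
8: 4 → 1
4: none → 0
19: 13, 18 → 2
13: none → 0
18: none → 0
23: none → 0
26: none → 0
Total inversions: 0 + 1 + 0 + 2 + 0 + 0 + 0 + 0 = 3

3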